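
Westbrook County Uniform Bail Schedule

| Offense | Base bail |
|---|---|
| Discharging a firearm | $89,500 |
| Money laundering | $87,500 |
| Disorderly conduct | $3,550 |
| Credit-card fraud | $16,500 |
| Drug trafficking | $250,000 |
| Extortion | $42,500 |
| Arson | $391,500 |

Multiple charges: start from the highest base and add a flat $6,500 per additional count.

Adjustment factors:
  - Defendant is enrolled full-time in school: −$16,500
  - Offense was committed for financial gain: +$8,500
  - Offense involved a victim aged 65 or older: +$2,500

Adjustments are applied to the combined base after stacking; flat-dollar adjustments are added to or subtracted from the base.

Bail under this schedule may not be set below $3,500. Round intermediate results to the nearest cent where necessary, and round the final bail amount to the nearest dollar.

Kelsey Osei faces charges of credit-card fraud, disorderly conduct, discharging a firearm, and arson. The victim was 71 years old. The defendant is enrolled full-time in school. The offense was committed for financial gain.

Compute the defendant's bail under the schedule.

Base amounts from the schedule: credit-card fraud $16,500; disorderly conduct $3,550; discharging a firearm $89,500; arson $391,500.
Stacking rule: highest base plus $6,500 per additional charge. Highest is arson at $391,500; 3 additional charges → +$19,500. Combined base = $411,000.
Defendant is enrolled full-time in school (−$16,500 flat): $411,000 − $16,500 = $394,500.
Offense was committed for financial gain (+$8,500 flat): $394,500 + $8,500 = $403,000.
Offense involved a victim aged 65 or older (+$2,500 flat): $403,000 + $2,500 = $405,500.
$405,500 is at or above the $3,500 minimum.

$405,500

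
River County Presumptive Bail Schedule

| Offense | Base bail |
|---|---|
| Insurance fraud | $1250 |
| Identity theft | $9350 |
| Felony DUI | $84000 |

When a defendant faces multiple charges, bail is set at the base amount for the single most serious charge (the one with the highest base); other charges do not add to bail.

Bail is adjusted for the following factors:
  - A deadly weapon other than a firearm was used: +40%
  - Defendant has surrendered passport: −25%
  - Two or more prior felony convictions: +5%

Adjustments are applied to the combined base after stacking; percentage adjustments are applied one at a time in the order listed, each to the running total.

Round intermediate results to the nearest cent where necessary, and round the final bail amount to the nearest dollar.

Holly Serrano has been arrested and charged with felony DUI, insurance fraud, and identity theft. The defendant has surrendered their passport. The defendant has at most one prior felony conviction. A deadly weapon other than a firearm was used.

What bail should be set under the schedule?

$88200

Base amounts from the schedule: felony DUI $84000; insurance fraud $1250; identity theft $9350.
Stacking rule: use the highest base only. Highest is felony DUI at $84000. Combined base = $84000.
A deadly weapon other than a firearm was used (+40%): $84000 × 1.4 = $117600.
Defendant has surrendered passport (−25%): $117600 × 0.75 = $88200.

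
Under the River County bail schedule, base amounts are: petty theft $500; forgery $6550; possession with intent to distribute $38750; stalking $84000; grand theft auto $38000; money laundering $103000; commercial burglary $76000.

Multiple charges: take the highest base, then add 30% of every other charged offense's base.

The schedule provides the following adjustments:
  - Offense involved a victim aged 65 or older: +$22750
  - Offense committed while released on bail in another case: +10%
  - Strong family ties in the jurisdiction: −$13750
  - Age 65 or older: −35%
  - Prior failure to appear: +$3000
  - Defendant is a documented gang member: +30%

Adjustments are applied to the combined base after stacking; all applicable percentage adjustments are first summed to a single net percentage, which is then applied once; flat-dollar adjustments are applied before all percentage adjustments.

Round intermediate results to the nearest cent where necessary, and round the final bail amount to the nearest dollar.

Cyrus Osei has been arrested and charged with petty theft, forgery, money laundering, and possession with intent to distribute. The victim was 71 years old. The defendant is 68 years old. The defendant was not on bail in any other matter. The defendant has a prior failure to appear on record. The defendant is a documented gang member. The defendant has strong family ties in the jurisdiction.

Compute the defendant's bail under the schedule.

Base amounts from the schedule: petty theft $500; forgery $6550; money laundering $103000; possession with intent to distribute $38750.
Stacking rule: highest base plus 30% of each additional charge. Highest is money laundering at $103000. Additional: $500 × 30% = $150; $6550 × 30% = $1965; $38750 × 30% = $11625. Combined base = $103000 + $13740 = $116740.
Offense involved a victim aged 65 or older (+$22750 flat): $116740 + $22750 = $139490.
Strong family ties in the jurisdiction (−$13750 flat): $139490 − $13750 = $125740.
Prior failure to appear (+$3000 flat): $125740 + $3000 = $128740.
Net percentage adjustment: −35% +30% = −5%. $128740 × 0.95 = $122303.

$122303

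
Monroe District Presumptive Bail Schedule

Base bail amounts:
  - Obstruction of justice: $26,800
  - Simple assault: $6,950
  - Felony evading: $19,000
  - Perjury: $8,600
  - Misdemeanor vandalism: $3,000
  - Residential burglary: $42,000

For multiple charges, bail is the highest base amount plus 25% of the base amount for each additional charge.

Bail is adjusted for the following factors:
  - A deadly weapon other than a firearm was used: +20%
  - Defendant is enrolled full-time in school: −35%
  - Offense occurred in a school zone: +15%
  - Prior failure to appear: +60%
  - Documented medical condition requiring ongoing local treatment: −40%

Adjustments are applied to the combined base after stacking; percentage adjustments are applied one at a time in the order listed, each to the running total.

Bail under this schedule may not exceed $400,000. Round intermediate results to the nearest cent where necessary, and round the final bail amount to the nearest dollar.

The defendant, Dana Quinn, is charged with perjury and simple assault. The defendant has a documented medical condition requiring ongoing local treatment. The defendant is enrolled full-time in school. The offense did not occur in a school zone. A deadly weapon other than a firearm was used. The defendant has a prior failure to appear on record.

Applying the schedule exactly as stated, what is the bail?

Base amounts from the schedule: perjury $8,600; simple assault $6,950.
Stacking rule: highest base plus 25% of each additional charge. Highest is perjury at $8,600. Additional: $6,950 × 25% = $1,737.50. Combined base = $8,600 + $1,737.50 = $10,337.50.
A deadly weapon other than a firearm was used (+20%): $10,337.50 × 1.2 = $12,405.
Defendant is enrolled full-time in school (−35%): $12,405 × 0.65 = $8,063.25.
Prior failure to appear (+60%): $8,063.25 × 1.6 = $12,901.20.
Documented medical condition requiring ongoing local treatment (−40%): $12,901.20 × 0.6 = $7,740.72.
$7,740.72 is within the $400,000 maximum.
Rounded to the nearest dollar: $7,741.

$7,741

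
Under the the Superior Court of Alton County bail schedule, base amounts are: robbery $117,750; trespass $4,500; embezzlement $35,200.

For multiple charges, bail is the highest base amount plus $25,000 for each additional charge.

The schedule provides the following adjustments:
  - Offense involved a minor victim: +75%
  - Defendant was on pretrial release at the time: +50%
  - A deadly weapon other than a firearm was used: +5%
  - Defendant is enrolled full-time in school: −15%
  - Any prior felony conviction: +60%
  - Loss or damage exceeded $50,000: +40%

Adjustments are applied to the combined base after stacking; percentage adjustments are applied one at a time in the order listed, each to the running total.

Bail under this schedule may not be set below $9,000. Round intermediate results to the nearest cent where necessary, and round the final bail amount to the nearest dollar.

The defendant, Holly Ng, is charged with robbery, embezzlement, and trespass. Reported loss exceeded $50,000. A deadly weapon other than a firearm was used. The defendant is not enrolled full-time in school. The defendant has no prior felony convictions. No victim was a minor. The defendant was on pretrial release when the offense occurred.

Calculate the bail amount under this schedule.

Base amounts from the schedule: robbery $117,750; embezzlement $35,200; trespass $4,500.
Stacking rule: highest base plus $25,000 per additional charge. Highest is robbery at $117,750; 2 additional charges → +$50,000. Combined base = $167,750.
Defendant was on pretrial release at the time (+50%): $167,750 × 1.5 = $251,625.
A deadly weapon other than a firearm was used (+5%): $251,625 × 1.05 = $264,206.25.
Loss or damage exceeded $50,000 (+40%): $264,206.25 × 1.4 = $369,888.75.
$369,888.75 is at or above the $9,000 minimum.
Rounded to the nearest dollar: $369,889.

$369,889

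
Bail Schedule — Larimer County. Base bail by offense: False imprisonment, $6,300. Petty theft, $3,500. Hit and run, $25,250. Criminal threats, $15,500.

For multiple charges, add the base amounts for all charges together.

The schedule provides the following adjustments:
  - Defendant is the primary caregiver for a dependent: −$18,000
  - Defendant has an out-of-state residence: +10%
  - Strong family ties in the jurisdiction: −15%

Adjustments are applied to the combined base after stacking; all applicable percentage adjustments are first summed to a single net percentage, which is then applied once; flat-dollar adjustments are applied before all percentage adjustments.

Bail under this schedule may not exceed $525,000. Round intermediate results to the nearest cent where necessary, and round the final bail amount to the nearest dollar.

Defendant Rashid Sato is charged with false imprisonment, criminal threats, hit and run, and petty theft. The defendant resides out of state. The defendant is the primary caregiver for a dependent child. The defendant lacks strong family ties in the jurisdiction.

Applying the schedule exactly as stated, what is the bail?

Base amounts from the schedule: false imprisonment $6,300; criminal threats $15,500; hit and run $25,250; petty theft $3,500.
Stacking rule: sum of all bases. $6,300 + $15,500 + $25,250 + $3,500 = $50,550.
Defendant is the primary caregiver for a dependent (−$18,000 flat): $50,550 − $18,000 = $32,550.
Defendant has an out-of-state residence (+10%): $32,550 × 1.1 = $35,805.
$35,805 is within the $525,000 maximum.

$35,805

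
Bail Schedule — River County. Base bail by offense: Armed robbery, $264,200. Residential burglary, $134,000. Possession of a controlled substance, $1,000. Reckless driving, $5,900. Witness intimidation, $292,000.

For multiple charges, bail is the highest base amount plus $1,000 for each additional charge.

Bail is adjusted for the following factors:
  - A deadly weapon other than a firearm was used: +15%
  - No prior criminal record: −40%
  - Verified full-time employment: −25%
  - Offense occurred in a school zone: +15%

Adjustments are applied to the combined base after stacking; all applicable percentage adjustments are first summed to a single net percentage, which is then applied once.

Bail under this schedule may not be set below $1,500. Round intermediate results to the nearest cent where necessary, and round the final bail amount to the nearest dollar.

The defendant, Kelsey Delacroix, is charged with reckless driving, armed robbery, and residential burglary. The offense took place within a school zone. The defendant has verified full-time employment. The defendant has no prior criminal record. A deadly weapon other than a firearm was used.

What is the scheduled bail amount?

Base amounts from the schedule: reckless driving $5,900; armed robbery $264,200; residential burglary $134,000.
Stacking rule: highest base plus $1,000 per additional charge. Highest is armed robbery at $264,200; 2 additional charges → +$2,000. Combined base = $266,200.
Net percentage adjustment: +15% −40% −25% +15% = −35%. $266,200 × 0.65 = $173,030.
$173,030 is at or above the $1,500 minimum.

$173,030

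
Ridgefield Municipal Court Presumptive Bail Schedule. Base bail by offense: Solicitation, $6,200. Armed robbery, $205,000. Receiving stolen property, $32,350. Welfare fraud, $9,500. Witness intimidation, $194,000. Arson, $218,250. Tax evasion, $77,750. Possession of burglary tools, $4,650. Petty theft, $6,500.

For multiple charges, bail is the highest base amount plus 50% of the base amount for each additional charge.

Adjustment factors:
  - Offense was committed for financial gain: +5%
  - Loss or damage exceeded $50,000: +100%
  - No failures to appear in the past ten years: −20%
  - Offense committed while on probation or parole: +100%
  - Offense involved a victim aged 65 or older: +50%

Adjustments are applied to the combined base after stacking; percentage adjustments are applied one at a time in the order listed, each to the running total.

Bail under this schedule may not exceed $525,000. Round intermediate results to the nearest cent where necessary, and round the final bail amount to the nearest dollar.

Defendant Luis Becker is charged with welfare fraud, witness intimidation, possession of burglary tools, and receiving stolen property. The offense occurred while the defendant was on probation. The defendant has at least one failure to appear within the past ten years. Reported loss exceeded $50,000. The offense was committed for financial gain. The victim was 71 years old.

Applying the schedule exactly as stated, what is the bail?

$525,000

Base amounts from the schedule: welfare fraud $9,500; witness intimidation $194,000; possession of burglary tools $4,650; receiving stolen property $32,350.
Stacking rule: highest base plus 50% of each additional charge. Highest is witness intimidation at $194,000. Additional: $9,500 × 50% = $4,750; $4,650 × 50% = $2,325; $32,350 × 50% = $16,175. Combined base = $194,000 + $23,250 = $217,250.
Offense was committed for financial gain (+5%): $217,250 × 1.05 = $228,112.50.
Loss or damage exceeded $50,000 (+100%): $228,112.50 × 2 = $456,225.
Offense committed while on probation or parole (+100%): $456,225 × 2 = $912,450.
Offense involved a victim aged 65 or older (+50%): $912,450 × 1.5 = $1,368,675.
Result $1,368,675 exceeds the maximum of $525,000; bail is capped at $525,000.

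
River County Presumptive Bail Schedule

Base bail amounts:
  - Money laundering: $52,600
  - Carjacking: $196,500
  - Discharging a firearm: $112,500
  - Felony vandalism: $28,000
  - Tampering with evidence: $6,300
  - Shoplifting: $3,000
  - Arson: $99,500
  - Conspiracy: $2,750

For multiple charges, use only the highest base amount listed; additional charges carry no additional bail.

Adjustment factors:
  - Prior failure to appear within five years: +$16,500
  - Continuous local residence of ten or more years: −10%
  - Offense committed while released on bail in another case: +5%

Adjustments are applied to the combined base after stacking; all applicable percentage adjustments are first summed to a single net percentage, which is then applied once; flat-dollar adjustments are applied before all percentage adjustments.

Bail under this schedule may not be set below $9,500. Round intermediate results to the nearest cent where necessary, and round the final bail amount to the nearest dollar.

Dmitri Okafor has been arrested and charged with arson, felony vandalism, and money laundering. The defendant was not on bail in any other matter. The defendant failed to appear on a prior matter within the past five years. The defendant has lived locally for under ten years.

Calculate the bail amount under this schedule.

Base amounts from the schedule: arson $99,500; felony vandalism $28,000; money laundering $52,600.
Stacking rule: use the highest base only. Highest is arson at $99,500. Combined base = $99,500.
Prior failure to appear within five years (+$16,500 flat): $99,500 + $16,500 = $116,000.
$116,000 is at or above the $9,500 minimum.

$116,000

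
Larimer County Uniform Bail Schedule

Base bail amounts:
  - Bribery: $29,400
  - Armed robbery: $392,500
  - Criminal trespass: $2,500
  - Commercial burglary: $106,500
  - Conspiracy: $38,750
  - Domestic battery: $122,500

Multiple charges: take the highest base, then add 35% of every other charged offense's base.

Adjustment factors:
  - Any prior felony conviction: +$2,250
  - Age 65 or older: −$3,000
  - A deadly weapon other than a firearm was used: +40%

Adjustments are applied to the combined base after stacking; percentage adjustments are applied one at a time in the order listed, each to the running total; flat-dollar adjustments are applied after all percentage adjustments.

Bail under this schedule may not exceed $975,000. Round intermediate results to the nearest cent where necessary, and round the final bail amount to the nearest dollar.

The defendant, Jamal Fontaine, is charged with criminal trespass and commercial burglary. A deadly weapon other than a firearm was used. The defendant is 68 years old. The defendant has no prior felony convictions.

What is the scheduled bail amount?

Base amounts from the schedule: criminal trespass $2,500; commercial burglary $106,500.
Stacking rule: highest base plus 35% of each additional charge. Highest is commercial burglary at $106,500. Additional: $2,500 × 35% = $875. Combined base = $106,500 + $875 = $107,375.
A deadly weapon other than a firearm was used (+40%): $107,375 × 1.4 = $150,325.
Age 65 or older (−$3,000 flat): $150,325 − $3,000 = $147,325.
$147,325 is within the $975,000 maximum.

$147,325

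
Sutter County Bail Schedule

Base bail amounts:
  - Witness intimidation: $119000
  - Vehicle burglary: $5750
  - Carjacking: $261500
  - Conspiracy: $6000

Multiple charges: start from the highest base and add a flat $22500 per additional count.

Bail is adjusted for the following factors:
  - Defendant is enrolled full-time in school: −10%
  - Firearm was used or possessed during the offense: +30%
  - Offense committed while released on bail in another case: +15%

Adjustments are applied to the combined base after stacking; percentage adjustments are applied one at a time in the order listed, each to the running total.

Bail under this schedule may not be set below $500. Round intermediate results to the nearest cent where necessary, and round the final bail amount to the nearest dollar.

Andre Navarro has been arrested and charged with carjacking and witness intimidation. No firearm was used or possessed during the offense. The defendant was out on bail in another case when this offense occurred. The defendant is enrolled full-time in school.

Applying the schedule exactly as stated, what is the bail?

Base amounts from the schedule: carjacking $261500; witness intimidation $119000.
Stacking rule: highest base plus $22500 per additional charge. Highest is carjacking at $261500; 1 additional charge → +$22500. Combined base = $284000.
Defendant is enrolled full-time in school (−10%): $284000 × 0.9 = $255600.
Offense committed while released on bail in another case (+15%): $255600 × 1.15 = $293940.
$293940 is at or above the $500 minimum.

$293940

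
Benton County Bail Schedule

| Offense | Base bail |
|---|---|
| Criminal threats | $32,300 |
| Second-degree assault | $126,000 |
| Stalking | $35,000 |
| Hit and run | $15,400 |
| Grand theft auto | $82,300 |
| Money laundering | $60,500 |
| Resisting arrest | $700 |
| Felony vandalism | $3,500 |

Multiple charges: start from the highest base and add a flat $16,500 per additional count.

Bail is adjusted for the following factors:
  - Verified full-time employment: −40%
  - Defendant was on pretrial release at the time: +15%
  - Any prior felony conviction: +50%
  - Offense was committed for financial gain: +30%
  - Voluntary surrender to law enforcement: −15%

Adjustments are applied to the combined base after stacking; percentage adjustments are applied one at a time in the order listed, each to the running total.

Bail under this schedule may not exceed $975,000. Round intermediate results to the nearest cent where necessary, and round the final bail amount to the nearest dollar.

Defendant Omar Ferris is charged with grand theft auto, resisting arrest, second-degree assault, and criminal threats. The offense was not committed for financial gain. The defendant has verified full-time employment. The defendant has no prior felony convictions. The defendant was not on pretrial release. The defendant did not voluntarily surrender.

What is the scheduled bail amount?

$105,300

Base amounts from the schedule: grand theft auto $82,300; resisting arrest $700; second-degree assault $126,000; criminal threats $32,300.
Stacking rule: highest base plus $16,500 per additional charge. Highest is second-degree assault at $126,000; 3 additional charges → +$49,500. Combined base = $175,500.
Verified full-time employment (−40%): $175,500 × 0.6 = $105,300.
$105,300 is within the $975,000 maximum.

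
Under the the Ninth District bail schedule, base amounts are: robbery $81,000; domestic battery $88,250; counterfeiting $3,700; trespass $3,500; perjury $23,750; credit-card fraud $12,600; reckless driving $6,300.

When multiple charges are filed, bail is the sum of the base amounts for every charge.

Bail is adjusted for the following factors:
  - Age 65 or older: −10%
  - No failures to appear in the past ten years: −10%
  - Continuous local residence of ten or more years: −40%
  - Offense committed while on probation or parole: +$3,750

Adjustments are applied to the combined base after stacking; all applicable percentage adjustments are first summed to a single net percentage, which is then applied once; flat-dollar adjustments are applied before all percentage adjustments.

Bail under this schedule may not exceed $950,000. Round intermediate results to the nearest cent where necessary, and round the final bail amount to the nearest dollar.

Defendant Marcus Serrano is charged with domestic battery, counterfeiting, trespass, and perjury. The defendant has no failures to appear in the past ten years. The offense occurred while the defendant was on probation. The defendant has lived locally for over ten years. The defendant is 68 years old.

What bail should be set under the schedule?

$49,180

Base amounts from the schedule: domestic battery $88,250; counterfeiting $3,700; trespass $3,500; perjury $23,750.
Stacking rule: sum of all bases. $88,250 + $3,700 + $3,500 + $23,750 = $119,200.
Offense committed while on probation or parole (+$3,750 flat): $119,200 + $3,750 = $122,950.
Net percentage adjustment: −10% −10% −40% = −60%. $122,950 × 0.4 = $49,180.
$49,180 is within the $950,000 maximum.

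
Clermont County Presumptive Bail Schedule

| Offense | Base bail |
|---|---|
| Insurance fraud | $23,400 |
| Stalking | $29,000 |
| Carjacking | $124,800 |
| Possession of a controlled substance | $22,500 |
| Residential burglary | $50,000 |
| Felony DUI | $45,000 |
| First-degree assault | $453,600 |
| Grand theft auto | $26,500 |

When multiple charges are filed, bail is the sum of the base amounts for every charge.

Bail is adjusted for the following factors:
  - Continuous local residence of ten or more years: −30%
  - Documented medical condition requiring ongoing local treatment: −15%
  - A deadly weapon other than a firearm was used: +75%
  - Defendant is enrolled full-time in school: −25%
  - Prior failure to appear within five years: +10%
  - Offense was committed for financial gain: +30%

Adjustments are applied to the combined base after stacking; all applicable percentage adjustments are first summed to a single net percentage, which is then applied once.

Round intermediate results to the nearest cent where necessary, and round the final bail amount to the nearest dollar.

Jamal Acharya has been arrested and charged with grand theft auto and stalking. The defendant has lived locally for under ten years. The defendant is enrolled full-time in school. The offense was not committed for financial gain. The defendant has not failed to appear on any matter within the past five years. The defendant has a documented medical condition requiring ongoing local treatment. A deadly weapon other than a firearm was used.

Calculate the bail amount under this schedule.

$74,925

Base amounts from the schedule: grand theft auto $26,500; stalking $29,000.
Stacking rule: sum of all bases. $26,500 + $29,000 = $55,500.
Net percentage adjustment: −15% +75% −25% = +35%. $55,500 × 1.35 = $74,925.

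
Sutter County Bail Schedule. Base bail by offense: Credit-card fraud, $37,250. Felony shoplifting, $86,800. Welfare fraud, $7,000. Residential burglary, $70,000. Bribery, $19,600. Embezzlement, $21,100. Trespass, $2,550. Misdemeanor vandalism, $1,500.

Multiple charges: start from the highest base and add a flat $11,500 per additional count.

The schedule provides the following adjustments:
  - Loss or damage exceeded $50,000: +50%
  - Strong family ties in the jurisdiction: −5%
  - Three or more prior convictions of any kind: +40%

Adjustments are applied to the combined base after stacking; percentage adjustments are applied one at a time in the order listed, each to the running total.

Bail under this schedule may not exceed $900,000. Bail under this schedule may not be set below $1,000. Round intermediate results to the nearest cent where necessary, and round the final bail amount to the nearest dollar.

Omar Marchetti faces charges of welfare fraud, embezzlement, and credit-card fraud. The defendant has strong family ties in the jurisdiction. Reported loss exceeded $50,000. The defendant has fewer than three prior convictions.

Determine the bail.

$85,856

Base amounts from the schedule: welfare fraud $7,000; embezzlement $21,100; credit-card fraud $37,250.
Stacking rule: highest base plus $11,500 per additional charge. Highest is credit-card fraud at $37,250; 2 additional charges → +$23,000. Combined base = $60,250.
Loss or damage exceeded $50,000 (+50%): $60,250 × 1.5 = $90,375.
Strong family ties in the jurisdiction (−5%): $90,375 × 0.95 = $85,856.25.
$85,856.25 is within the $900,000 maximum.
$85,856.25 is at or above the $1,000 minimum.
Rounded to the nearest dollar: $85,856.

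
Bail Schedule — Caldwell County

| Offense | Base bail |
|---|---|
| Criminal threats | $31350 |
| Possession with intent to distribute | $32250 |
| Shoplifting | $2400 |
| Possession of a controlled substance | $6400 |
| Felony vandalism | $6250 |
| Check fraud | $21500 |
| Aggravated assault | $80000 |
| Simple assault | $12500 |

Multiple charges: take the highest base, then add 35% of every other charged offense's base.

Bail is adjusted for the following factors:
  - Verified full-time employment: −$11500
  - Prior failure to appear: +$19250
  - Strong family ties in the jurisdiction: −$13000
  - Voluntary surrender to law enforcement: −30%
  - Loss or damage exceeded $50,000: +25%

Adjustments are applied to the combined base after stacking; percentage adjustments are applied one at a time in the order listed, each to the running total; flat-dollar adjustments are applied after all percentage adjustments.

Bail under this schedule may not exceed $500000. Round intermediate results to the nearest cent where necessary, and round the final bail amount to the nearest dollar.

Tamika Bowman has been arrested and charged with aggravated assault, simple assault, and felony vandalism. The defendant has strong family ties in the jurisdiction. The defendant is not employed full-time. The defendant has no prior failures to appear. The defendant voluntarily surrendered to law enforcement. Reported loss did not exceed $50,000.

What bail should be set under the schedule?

$47594

Base amounts from the schedule: aggravated assault $80000; simple assault $12500; felony vandalism $6250.
Stacking rule: highest base plus 35% of each additional charge. Highest is aggravated assault at $80000. Additional: $12500 × 35% = $4375; $6250 × 35% = $2187.50. Combined base = $80000 + $6562.50 = $86562.50.
Voluntary surrender to law enforcement (−30%): $86562.50 × 0.7 = $60593.75.
Strong family ties in the jurisdiction (−$13000 flat): $60593.75 − $13000 = $47593.75.
$47593.75 is within the $500000 maximum.
Rounded to the nearest dollar: $47594.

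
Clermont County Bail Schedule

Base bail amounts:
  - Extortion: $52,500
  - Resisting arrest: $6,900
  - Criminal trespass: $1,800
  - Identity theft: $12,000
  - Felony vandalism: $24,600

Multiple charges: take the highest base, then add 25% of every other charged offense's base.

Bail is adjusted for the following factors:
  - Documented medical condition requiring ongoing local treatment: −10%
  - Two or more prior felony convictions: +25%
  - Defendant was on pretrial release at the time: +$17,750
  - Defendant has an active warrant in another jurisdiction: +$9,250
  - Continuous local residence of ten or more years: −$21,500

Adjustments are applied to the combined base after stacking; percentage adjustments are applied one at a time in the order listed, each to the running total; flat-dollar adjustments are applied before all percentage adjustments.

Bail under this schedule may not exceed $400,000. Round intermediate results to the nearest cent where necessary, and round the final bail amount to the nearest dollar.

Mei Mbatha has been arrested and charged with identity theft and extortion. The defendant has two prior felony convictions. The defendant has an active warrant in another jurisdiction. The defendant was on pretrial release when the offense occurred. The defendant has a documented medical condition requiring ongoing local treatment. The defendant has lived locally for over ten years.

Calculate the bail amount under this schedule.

Base amounts from the schedule: identity theft $12,000; extortion $52,500.
Stacking rule: highest base plus 25% of each additional charge. Highest is extortion at $52,500. Additional: $12,000 × 25% = $3,000. Combined base = $52,500 + $3,000 = $55,500.
Defendant was on pretrial release at the time (+$17,750 flat): $55,500 + $17,750 = $73,250.
Defendant has an active warrant in another jurisdiction (+$9,250 flat): $73,250 + $9,250 = $82,500.
Continuous local residence of ten or more years (−$21,500 flat): $82,500 − $21,500 = $61,000.
Documented medical condition requiring ongoing local treatment (−10%): $61,000 × 0.9 = $54,900.
Two or more prior felony convictions (+25%): $54,900 × 1.25 = $68,625.
$68,625 is within the $400,000 maximum.

$68,625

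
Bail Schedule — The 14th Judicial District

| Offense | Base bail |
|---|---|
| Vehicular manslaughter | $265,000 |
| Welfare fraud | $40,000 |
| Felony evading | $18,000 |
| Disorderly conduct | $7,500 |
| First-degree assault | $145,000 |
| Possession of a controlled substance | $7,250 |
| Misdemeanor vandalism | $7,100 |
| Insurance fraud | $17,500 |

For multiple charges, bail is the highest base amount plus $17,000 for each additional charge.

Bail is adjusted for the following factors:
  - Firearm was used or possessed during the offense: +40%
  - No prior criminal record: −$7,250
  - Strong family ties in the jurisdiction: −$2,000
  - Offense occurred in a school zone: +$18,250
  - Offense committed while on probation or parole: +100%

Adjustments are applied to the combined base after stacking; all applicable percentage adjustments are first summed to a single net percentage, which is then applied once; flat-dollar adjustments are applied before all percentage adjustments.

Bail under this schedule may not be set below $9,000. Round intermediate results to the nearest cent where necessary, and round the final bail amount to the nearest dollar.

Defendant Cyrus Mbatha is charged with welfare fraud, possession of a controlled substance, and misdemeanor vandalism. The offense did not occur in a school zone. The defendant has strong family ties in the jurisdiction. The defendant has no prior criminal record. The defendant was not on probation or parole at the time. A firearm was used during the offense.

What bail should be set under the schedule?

$90,650

Base amounts from the schedule: welfare fraud $40,000; possession of a controlled substance $7,250; misdemeanor vandalism $7,100.
Stacking rule: highest base plus $17,000 per additional charge. Highest is welfare fraud at $40,000; 2 additional charges → +$34,000. Combined base = $74,000.
No prior criminal record (−$7,250 flat): $74,000 − $7,250 = $66,750.
Strong family ties in the jurisdiction (−$2,000 flat): $66,750 − $2,000 = $64,750.
Firearm was used or possessed during the offense (+40%): $64,750 × 1.4 = $90,650.
$90,650 is at or above the $9,000 minimum.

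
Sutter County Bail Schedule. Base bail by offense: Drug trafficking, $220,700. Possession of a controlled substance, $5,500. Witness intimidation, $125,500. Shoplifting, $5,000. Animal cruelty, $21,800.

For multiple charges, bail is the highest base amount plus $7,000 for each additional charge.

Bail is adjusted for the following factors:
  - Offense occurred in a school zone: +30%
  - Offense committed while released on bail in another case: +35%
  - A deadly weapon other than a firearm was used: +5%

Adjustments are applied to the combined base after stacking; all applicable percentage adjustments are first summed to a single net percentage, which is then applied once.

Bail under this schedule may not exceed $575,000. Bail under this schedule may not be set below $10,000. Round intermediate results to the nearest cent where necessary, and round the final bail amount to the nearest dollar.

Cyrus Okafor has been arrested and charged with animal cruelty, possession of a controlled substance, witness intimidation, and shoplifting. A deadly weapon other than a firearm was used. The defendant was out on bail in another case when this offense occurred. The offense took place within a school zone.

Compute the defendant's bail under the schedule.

Base amounts from the schedule: animal cruelty $21,800; possession of a controlled substance $5,500; witness intimidation $125,500; shoplifting $5,000.
Stacking rule: highest base plus $7,000 per additional charge. Highest is witness intimidation at $125,500; 3 additional charges → +$21,000. Combined base = $146,500.
Net percentage adjustment: +30% +35% +5% = +70%. $146,500 × 1.7 = $249,050.
$249,050 is within the $575,000 maximum.
$249,050 is at or above the $10,000 minimum.

$249,050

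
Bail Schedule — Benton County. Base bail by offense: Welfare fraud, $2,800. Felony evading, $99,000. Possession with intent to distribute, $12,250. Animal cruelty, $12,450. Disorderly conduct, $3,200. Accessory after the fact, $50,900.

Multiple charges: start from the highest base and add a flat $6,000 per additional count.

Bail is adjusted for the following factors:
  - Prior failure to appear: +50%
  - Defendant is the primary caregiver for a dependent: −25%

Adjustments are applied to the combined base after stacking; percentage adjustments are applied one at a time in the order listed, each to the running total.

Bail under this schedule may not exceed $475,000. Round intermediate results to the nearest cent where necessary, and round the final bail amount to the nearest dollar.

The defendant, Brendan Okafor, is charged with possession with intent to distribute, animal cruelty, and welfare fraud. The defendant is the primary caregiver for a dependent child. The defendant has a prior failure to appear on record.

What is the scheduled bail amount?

$27,506

Base amounts from the schedule: possession with intent to distribute $12,250; animal cruelty $12,450; welfare fraud $2,800.
Stacking rule: highest base plus $6,000 per additional charge. Highest is animal cruelty at $12,450; 2 additional charges → +$12,000. Combined base = $24,450.
Prior failure to appear (+50%): $24,450 × 1.5 = $36,675.
Defendant is the primary caregiver for a dependent (−25%): $36,675 × 0.75 = $27,506.25.
$27,506.25 is within the $475,000 maximum.
Rounded to the nearest dollar: $27,506.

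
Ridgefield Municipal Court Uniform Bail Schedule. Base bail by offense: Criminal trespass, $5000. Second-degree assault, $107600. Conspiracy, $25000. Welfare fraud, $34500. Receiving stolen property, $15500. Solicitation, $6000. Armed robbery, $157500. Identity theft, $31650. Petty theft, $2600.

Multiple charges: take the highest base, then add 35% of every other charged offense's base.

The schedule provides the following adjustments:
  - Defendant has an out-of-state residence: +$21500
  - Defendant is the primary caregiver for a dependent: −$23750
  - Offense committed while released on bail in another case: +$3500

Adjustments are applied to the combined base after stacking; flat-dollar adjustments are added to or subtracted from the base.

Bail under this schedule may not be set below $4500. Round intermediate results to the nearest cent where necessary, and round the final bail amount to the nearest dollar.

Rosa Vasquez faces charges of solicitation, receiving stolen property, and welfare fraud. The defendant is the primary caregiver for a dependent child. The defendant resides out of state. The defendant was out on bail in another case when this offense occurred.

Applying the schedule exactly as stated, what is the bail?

$43275

Base amounts from the schedule: solicitation $6000; receiving stolen property $15500; welfare fraud $34500.
Stacking rule: highest base plus 35% of each additional charge. Highest is welfare fraud at $34500. Additional: $6000 × 35% = $2100; $15500 × 35% = $5425. Combined base = $34500 + $7525 = $42025.
Defendant has an out-of-state residence (+$21500 flat): $42025 + $21500 = $63525.
Defendant is the primary caregiver for a dependent (−$23750 flat): $63525 − $23750 = $39775.
Offense committed while released on bail in another case (+$3500 flat): $39775 + $3500 = $43275.
$43275 is at or above the $4500 minimum.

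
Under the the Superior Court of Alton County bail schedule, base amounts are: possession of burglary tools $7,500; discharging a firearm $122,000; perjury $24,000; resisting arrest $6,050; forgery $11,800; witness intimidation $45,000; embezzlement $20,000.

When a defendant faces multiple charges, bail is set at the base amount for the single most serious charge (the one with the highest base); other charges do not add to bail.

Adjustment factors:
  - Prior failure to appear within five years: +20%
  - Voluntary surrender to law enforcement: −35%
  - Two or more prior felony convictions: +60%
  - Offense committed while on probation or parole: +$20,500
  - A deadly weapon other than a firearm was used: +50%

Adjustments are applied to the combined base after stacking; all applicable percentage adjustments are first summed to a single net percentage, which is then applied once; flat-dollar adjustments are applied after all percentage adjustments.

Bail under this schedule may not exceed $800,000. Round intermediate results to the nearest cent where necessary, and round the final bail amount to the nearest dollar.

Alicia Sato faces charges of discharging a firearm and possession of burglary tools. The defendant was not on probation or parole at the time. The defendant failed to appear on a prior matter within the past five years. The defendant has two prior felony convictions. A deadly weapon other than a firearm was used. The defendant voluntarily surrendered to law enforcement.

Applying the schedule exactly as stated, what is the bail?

$237,900

Base amounts from the schedule: discharging a firearm $122,000; possession of burglary tools $7,500.
Stacking rule: use the highest base only. Highest is discharging a firearm at $122,000. Combined base = $122,000.
Net percentage adjustment: +20% −35% +60% +50% = +95%. $122,000 × 1.95 = $237,900.
$237,900 is within the $800,000 maximum.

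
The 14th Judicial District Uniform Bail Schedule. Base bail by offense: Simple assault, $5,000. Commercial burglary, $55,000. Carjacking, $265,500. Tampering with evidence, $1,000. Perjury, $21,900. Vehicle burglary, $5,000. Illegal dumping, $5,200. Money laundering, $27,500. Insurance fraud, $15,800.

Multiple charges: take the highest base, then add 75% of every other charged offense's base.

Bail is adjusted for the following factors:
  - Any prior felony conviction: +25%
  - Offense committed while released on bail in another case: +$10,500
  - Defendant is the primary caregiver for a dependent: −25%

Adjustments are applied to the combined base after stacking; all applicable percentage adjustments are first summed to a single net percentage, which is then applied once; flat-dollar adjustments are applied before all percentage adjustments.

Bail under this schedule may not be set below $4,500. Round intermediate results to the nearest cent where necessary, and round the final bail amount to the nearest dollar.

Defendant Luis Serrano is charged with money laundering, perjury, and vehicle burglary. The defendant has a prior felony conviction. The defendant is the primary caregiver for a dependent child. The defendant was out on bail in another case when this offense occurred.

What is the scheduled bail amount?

Base amounts from the schedule: money laundering $27,500; perjury $21,900; vehicle burglary $5,000.
Stacking rule: highest base plus 75% of each additional charge. Highest is money laundering at $27,500. Additional: $21,900 × 75% = $16,425; $5,000 × 75% = $3,750. Combined base = $27,500 + $20,175 = $47,675.
Offense committed while released on bail in another case (+$10,500 flat): $47,675 + $10,500 = $58,175.
Net percentage adjustment: +25% −25% = +0%. $58,175 × 1 = $58,175.
$58,175 is at or above the $4,500 minimum.

$58,175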